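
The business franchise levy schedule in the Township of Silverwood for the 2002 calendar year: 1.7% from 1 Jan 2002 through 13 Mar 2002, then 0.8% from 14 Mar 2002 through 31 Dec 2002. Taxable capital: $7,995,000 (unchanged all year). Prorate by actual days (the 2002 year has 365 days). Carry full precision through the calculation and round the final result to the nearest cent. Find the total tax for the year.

1 Jan – 13 Mar 2002: 72 days at 1.7% → $7,995,000 × 1.7% × 72/365 = $26,810.6301
14 Mar – 31 Dec 2002: 293 days at 0.8% → $7,995,000 × 0.8% × 293/365 = $51,343.2329
Total = $78,153.8630

$78,153.86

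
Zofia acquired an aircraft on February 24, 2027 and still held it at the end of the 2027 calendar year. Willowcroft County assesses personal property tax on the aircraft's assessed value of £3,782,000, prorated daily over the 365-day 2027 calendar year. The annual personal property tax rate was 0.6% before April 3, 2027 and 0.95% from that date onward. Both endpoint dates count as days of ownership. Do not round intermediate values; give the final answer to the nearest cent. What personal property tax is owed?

February 24 – April 2, 2027: 38 days at 0.6% → £3,782,000 × 0.6% × 38/365 = £2,362.4548
April 3 – December 31, 2027: 273 days at 0.95% → £3,782,000 × 0.95% × 273/365 = £26,872.9233
Total = £29,235.3781

£29,235.38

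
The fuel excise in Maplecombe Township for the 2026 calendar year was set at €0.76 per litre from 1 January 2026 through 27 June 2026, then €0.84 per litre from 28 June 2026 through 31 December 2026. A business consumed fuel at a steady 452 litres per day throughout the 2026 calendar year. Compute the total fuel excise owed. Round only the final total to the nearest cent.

1 January – 27 June 2026: 178 days × 452 litres/day = 80,456 litres at €0.76/litre → €61146.56
28 June – 31 December 2026: 187 days × 452 litres/day = 84,524 litres at €0.84/litre → €71000.16

€132146.72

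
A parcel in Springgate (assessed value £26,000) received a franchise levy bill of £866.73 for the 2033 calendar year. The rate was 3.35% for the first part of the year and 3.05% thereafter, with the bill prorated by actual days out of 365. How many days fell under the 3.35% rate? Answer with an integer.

Let d = days at the first rate; then 365 − d days at the second rate.
£26,000 × [3.35%·d + 3.05%·(365−d)] / 365 = £866.73
Solving gives d = 345, so the new rate took effect on December 12, 2033.

345 days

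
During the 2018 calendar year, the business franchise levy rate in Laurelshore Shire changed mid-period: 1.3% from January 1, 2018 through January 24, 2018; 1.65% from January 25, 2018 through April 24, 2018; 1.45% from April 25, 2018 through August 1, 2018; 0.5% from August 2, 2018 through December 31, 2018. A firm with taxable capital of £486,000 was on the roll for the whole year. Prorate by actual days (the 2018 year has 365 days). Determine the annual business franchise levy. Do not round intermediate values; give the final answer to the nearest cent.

January 1 – January 24, 2018: 24 days at 1.3% → £486,000 × 1.3% × 24/365 = £415.4301
January 25 – April 24, 2018: 90 days at 1.65% → £486,000 × 1.65% × 90/365 = £1,977.2877
April 25 – August 1, 2018: 99 days at 1.45% → £486,000 × 1.45% × 99/365 = £1,911.3781
August 2 – December 31, 2018: 152 days at 0.5% → £486,000 × 0.5% × 152/365 = £1,011.9452
Total = £5,316.0411

£5,316.04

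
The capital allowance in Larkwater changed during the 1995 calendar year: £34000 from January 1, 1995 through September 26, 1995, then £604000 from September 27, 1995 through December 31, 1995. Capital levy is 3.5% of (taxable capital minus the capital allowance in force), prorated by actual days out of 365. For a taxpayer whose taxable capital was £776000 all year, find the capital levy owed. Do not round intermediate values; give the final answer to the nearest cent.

January 1 – September 26, 1995: 269 days, exemption £34000 → (£776000 − £34000) × 3.5% × 269/365 = £19139.5342
September 27 – December 31, 1995: 96 days, exemption £604000 → (£776000 − £604000) × 3.5% × 96/365 = £1583.3425
Total = £20722.8767

£20722.88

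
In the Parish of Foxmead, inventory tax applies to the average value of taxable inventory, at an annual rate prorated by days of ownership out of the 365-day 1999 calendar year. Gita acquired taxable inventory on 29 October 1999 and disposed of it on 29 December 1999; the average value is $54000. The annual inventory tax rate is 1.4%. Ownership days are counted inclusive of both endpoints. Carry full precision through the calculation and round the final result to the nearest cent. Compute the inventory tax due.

$128.42

Days held (29 October – 29 December 1999): 62 out of 365
Tax = $54000 × 1.4% × 62/365 = $128.4164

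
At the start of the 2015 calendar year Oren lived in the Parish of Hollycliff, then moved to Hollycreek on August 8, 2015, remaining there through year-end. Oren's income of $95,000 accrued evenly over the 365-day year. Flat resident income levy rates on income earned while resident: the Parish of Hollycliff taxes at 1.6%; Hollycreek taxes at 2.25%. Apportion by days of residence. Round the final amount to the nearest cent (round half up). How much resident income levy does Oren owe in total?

The Parish of Hollycliff, January 1 – August 7, 2015: 219 days → $95,000 × 1.6% × 219/365 = $912.0000
Hollycreek, August 8 – December 31, 2015: 146 days → $95,000 × 2.25% × 146/365 = $855.0000
Total = $1,767.0000

$1,767.00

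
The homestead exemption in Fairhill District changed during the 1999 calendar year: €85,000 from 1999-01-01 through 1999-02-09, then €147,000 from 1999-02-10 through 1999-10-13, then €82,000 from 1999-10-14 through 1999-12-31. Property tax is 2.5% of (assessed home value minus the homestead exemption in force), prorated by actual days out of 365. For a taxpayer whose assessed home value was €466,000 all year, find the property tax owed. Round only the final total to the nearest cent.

€8,496.58

1999-01-01 to 1999-02-09: 40 days, exemption €85,000 → (€466,000 − €85,000) × 2.5% × 40/365 = €1,043.8356
1999-02-10 to 1999-10-13: 246 days, exemption €147,000 → (€466,000 − €147,000) × 2.5% × 246/365 = €5,374.9315
1999-10-14 to 1999-12-31: 79 days, exemption €82,000 → (€466,000 − €82,000) × 2.5% × 79/365 = €2,077.8082
Total = €8,496.5753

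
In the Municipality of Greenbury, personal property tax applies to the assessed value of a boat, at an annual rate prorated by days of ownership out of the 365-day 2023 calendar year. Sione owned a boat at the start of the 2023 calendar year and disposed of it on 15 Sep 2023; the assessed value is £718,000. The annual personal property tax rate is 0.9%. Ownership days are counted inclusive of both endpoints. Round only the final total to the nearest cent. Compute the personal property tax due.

Days held (1 Jan – 15 Sep 2023): 258 out of 365
Tax = £718,000 × 0.9% × 258/365 = £4,567.6603

£4,567.66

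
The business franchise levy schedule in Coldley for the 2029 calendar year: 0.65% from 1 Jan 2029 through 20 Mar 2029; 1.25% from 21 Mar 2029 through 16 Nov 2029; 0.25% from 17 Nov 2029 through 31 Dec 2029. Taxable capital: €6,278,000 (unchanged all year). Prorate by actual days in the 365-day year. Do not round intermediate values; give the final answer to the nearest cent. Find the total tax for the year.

1 Jan – 20 Mar 2029: 79 days at 0.65% → €6,278,000 × 0.65% × 79/365 = €8,832.2000
21 Mar – 16 Nov 2029: 241 days at 1.25% → €6,278,000 × 1.25% × 241/365 = €51,815.0000
17 Nov – 31 Dec 2029: 45 days at 0.25% → €6,278,000 × 0.25% × 45/365 = €1,935.0000
Total = €62,582.2000

€62,582.20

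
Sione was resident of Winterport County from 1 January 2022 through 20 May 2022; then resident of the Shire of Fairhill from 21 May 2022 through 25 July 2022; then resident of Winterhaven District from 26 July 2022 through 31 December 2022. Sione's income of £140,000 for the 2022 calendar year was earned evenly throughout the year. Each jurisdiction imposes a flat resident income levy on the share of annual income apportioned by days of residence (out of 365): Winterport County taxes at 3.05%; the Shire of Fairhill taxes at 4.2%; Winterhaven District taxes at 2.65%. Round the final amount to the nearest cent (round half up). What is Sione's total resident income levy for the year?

Winterport County, 1 January – 20 May 2022: 140 days → £140,000 × 3.05% × 140/365 = £1,637.8082
The Shire of Fairhill, 21 May – 25 July 2022: 66 days → £140,000 × 4.2% × 66/365 = £1,063.2329
Winterhaven District, 26 July – 31 December 2022: 159 days → £140,000 × 2.65% × 159/365 = £1,616.1370
Total = £4,317.1781

£4,317.18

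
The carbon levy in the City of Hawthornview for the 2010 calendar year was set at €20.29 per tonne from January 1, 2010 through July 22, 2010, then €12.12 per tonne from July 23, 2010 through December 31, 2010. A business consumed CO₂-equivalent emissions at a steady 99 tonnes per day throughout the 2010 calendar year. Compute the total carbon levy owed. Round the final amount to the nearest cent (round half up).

January 1 – July 22, 2010: 203 days × 99 tonnes/day = 20,097 tonnes at €20.29/tonne → €407768.13
July 23 – December 31, 2010: 162 days × 99 tonnes/day = 16,038 tonnes at €12.12/tonne → €194380.56

€602148.69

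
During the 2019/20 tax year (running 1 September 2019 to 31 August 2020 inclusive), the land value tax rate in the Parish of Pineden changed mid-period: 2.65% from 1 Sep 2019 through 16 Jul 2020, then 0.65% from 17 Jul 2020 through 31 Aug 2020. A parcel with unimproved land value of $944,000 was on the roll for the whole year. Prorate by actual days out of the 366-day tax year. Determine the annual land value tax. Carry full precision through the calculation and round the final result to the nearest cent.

$22,643.10

1 Sep 2019 – 16 Jul 2020: 320 days at 2.65% → $944,000 × 2.65% × 320/366 = $21,871.9126
17 Jul – 31 Aug 2020: 46 days at 0.65% → $944,000 × 0.65% × 46/366 = $771.1913
Total = $22,643.1038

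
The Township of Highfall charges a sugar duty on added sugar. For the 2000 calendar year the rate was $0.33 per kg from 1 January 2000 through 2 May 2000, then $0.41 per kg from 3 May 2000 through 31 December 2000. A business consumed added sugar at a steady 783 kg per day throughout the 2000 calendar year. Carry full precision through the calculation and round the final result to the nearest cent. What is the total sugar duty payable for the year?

1 January – 2 May 2000: 123 days × 783 kg/day = 96,309 kg at $0.33/kg → $31,781.97
3 May – 31 December 2000: 243 days × 783 kg/day = 190,269 kg at $0.41/kg → $78,010.29

$109,792.26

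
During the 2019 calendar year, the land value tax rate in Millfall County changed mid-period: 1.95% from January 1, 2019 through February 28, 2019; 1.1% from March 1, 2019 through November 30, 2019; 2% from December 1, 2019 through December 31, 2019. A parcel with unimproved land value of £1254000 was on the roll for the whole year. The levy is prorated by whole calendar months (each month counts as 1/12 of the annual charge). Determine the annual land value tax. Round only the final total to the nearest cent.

January 1 – February 28, 2019: 2 months at 1.95% → £1254000 × 1.95% × 2/12 = £4075.5000
March 1 – November 30, 2019: 9 months at 1.1% → £1254000 × 1.1% × 9/12 = £10345.5000
December 1 – December 31, 2019: 1 month at 2% → £1254000 × 2% × 1/12 = £2090.0000
Total = £16511.0000

£16511.00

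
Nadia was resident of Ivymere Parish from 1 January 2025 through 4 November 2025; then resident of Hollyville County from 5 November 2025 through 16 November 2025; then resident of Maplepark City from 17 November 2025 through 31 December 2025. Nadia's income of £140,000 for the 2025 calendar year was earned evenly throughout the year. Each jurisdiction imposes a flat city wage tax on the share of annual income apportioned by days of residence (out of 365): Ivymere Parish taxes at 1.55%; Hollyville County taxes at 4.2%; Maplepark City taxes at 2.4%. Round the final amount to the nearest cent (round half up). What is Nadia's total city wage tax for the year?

£2,438.68

Ivymere Parish, 1 January – 4 November 2025: 308 days → £140,000 × 1.55% × 308/365 = £1,831.1233
Hollyville County, 5 November – 16 November 2025: 12 days → £140,000 × 4.2% × 12/365 = £193.3151
Maplepark City, 17 November – 31 December 2025: 45 days → £140,000 × 2.4% × 45/365 = £414.2466
Total = £2,438.6849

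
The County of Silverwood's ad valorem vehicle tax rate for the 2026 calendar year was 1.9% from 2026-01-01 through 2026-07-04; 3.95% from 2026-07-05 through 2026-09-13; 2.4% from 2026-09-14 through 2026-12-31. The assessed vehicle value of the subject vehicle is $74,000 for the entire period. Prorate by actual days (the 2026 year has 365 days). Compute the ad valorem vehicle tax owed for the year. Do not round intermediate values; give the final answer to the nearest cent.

2026-01-01 to 2026-07-04: 185 days at 1.9% → $74,000 × 1.9% × 185/365 = $712.6301
2026-07-05 to 2026-09-13: 71 days at 3.95% → $74,000 × 3.95% × 71/365 = $568.5836
2026-09-14 to 2026-12-31: 109 days at 2.4% → $74,000 × 2.4% × 109/365 = $530.3671
Total = $1,811.5808

$1,811.58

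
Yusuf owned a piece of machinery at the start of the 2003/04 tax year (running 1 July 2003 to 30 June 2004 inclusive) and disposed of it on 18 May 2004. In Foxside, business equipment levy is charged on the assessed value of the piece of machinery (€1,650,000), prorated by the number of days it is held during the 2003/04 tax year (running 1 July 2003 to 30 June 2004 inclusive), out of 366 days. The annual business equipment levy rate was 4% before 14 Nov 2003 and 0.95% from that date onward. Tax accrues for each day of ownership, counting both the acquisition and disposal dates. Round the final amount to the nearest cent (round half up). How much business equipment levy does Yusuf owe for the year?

€32,533.40

1 Jul – 13 Nov 2003: 136 days at 4% → €1,650,000 × 4% × 136/366 = €24,524.5902
14 Nov 2003 – 18 May 2004: 187 days at 0.95% → €1,650,000 × 0.95% × 187/366 = €8,008.8115
Total = €32,533.4016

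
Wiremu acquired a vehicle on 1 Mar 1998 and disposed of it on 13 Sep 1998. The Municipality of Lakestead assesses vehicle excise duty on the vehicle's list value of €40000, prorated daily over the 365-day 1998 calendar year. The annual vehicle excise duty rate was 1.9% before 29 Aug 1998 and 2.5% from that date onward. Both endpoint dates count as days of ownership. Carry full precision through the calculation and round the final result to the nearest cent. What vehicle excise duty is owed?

€420.71

1 Mar – 28 Aug 1998: 181 days at 1.9% → €40000 × 1.9% × 181/365 = €376.8767
29 Aug – 13 Sep 1998: 16 days at 2.5% → €40000 × 2.5% × 16/365 = €43.8356
Total = €420.7123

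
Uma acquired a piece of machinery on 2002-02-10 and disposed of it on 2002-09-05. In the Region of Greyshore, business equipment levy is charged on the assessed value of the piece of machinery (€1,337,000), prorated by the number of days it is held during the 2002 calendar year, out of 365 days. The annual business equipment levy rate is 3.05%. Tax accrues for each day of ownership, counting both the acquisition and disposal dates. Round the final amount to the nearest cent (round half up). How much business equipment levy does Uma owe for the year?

Days held (2002-02-10 to 2002-09-05): 208 out of 365
Tax = €1,337,000 × 3.05% × 208/365 = €23,238.1589

€23,238.16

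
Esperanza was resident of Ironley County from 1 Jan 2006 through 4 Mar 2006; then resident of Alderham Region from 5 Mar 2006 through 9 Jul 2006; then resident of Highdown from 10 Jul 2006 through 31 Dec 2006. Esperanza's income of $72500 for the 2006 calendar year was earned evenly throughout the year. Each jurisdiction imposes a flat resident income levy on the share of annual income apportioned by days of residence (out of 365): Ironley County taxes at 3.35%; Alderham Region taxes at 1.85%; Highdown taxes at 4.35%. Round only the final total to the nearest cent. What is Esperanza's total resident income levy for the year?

$2397.96

Ironley County, 1 Jan – 4 Mar 2006: 63 days → $72500 × 3.35% × 63/365 = $419.2089
Alderham Region, 5 Mar – 9 Jul 2006: 127 days → $72500 × 1.85% × 127/365 = $466.6815
Highdown, 10 Jul – 31 Dec 2006: 175 days → $72500 × 4.35% × 175/365 = $1512.0719
Total = $2397.9623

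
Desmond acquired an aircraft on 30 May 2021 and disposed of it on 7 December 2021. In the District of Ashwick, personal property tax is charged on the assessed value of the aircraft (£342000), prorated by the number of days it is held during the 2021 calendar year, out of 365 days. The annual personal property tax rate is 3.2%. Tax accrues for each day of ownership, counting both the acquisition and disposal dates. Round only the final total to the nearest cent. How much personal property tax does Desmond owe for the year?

£5756.84

Days held (30 May – 7 December 2021): 192 out of 365
Tax = £342000 × 3.2% × 192/365 = £5756.8438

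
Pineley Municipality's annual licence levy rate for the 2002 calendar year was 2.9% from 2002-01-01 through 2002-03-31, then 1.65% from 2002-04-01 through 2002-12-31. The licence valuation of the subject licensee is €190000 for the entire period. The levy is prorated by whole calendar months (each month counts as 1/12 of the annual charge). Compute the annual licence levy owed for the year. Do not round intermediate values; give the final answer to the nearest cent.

2002-01-01 to 2002-03-31: 3 months at 2.9% → €190000 × 2.9% × 3/12 = €1377.5000
2002-04-01 to 2002-12-31: 9 months at 1.65% → €190000 × 1.65% × 9/12 = €2351.2500
Total = €3728.7500

€3728.75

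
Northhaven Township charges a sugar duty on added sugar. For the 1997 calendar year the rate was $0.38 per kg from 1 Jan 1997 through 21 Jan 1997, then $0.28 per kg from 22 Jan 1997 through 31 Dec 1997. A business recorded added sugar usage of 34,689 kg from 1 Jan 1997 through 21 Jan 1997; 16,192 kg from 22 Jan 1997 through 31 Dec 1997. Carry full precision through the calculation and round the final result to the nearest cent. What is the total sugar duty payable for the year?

$17715.58

1 Jan – 21 Jan 1997: 34,689 kg at $0.38/kg → $13181.82
22 Jan – 31 Dec 1997: 16,192 kg at $0.28/kg → $4533.76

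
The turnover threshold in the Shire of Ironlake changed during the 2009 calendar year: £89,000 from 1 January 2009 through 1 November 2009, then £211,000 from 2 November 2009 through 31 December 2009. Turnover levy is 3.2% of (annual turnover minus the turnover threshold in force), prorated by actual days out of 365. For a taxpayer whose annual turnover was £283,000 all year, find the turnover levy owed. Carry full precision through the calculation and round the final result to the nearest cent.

£5,566.25

1 January – 1 November 2009: 305 days, exemption £89,000 → (£283,000 − £89,000) × 3.2% × 305/365 = £5,187.5068
2 November – 31 December 2009: 60 days, exemption £211,000 → (£283,000 − £211,000) × 3.2% × 60/365 = £378.7397
Total = £5,566.2466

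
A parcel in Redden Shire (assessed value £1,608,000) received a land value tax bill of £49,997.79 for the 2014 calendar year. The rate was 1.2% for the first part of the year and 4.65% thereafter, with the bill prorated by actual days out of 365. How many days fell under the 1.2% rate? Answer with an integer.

163 days

Let d = days at the first rate; then 365 − d days at the second rate.
£1,608,000 × [1.2%·d + 4.65%·(365−d)] / 365 = £49,997.79
Solving gives d = 163, so the new rate took effect on 13 Jun 2014.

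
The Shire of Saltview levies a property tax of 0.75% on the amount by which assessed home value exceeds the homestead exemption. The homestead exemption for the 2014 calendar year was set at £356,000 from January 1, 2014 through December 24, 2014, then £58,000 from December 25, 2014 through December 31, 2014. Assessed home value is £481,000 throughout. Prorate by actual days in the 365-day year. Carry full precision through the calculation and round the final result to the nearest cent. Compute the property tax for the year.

January 1 – December 24, 2014: 358 days, exemption £356,000 → (£481,000 − £356,000) × 0.75% × 358/365 = £919.5205
December 25 – December 31, 2014: 7 days, exemption £58,000 → (£481,000 − £58,000) × 0.75% × 7/365 = £60.8425
Total = £980.3630

£980.36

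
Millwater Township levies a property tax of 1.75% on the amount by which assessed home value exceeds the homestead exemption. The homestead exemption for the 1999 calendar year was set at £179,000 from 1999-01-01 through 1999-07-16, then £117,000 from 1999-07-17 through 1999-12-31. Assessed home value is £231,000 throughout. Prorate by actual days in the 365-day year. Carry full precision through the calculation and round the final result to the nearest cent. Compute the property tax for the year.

1999-01-01 to 1999-07-16: 197 days, exemption £179,000 → (£231,000 − £179,000) × 1.75% × 197/365 = £491.1507
1999-07-17 to 1999-12-31: 168 days, exemption £117,000 → (£231,000 − £117,000) × 1.75% × 168/365 = £918.2466
Total = £1,409.3973

£1,409.40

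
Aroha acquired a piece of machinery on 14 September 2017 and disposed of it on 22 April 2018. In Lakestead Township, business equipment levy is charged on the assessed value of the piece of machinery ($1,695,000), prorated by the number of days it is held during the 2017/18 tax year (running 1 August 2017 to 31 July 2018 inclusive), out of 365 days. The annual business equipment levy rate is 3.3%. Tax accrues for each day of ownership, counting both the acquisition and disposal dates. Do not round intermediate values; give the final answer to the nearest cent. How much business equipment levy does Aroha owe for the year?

Days held (14 September 2017 – 22 April 2018): 221 out of 365
Tax = $1,695,000 × 3.3% × 221/365 = $33,867.4932

$33,867.49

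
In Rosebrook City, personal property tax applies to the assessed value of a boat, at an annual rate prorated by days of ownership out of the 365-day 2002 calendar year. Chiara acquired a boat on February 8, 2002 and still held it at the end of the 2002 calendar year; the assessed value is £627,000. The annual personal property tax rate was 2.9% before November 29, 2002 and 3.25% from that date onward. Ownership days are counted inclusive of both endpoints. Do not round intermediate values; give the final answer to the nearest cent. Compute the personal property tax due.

£16,488.38

February 8 – November 28, 2002: 294 days at 2.9% → £627,000 × 2.9% × 294/365 = £14,646.0329
November 29 – December 31, 2002: 33 days at 3.25% → £627,000 × 3.25% × 33/365 = £1,842.3493
Total = £16,488.3822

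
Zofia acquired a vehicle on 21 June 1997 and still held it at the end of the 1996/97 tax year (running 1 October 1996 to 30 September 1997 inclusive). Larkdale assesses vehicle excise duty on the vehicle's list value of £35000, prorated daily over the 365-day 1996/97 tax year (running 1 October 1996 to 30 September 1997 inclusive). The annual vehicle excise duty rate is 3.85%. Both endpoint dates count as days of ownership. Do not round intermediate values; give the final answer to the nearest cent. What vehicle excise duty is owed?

Days held (21 June – 30 September 1997): 102 out of 365
Tax = £35000 × 3.85% × 102/365 = £376.5616

£376.56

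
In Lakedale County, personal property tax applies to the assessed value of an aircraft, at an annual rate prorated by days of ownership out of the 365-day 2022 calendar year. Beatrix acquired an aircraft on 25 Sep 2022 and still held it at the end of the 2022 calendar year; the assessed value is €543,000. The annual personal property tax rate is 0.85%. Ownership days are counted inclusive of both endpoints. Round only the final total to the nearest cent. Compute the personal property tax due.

Days held (25 Sep – 31 Dec 2022): 98 out of 365
Tax = €543,000 × 0.85% × 98/365 = €1,239.2301

€1,239.23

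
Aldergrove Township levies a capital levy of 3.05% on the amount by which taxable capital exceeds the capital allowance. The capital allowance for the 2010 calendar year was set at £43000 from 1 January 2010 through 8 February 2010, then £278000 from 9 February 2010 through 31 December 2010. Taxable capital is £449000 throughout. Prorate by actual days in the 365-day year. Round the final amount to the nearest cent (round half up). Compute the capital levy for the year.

£5981.34

1 January – 8 February 2010: 39 days, exemption £43000 → (£449000 − £43000) × 3.05% × 39/365 = £1323.1151
9 February – 31 December 2010: 326 days, exemption £278000 → (£449000 − £278000) × 3.05% × 326/365 = £4658.2274
Total = £5981.3425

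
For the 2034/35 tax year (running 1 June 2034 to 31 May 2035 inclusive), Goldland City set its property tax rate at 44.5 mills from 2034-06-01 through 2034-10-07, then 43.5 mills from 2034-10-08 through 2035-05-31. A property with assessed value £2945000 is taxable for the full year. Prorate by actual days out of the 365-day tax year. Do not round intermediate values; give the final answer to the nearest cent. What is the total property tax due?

2034-06-01 to 2034-10-07: 129 days at 44.5 mills → £2945000 × 4.45% × 129/365 = £46317.1849
2034-10-08 to 2035-05-31: 236 days at 43.5 mills → £2945000 × 4.35% × 236/365 = £82831.1507
Total = £129148.3356

£129148.34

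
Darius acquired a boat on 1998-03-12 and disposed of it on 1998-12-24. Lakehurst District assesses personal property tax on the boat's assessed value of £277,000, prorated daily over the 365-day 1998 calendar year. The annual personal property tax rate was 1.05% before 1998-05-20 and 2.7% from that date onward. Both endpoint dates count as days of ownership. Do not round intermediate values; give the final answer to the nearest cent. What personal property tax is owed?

1998-03-12 to 1998-05-19: 69 days at 1.05% → £277,000 × 1.05% × 69/365 = £549.8260
1998-05-20 to 1998-12-24: 219 days at 2.7% → £277,000 × 2.7% × 219/365 = £4,487.4000
Total = £5,037.2260

£5,037.23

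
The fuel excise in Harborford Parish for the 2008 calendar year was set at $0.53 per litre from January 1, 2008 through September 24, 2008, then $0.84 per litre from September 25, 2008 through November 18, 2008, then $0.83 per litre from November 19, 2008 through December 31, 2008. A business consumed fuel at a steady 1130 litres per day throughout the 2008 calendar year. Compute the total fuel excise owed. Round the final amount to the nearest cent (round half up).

January 1 – September 24, 2008: 268 days × 1130 litres/day = 302,840 litres at $0.53/litre → $160,505.20
September 25 – November 18, 2008: 55 days × 1130 litres/day = 62,150 litres at $0.84/litre → $52,206.00
November 19 – December 31, 2008: 43 days × 1130 litres/day = 48,590 litres at $0.83/litre → $40,329.70

$253,040.90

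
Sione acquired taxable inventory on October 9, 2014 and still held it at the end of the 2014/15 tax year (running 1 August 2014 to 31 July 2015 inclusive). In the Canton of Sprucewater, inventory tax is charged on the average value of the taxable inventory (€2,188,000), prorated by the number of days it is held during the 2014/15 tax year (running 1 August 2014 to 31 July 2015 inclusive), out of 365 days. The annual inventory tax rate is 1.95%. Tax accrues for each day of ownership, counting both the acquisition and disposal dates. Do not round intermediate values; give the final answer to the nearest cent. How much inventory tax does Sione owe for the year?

€34,600.37

Days held (October 9, 2014 – July 31, 2015): 296 out of 365
Tax = €2,188,000 × 1.95% × 296/365 = €34,600.3726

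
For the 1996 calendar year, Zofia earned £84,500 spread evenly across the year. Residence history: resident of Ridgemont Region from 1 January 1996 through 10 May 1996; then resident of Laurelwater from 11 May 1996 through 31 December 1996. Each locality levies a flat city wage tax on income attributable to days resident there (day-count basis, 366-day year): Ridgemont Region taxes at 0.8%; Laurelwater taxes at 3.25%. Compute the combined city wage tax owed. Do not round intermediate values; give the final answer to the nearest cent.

£2,005.26

Ridgemont Region, 1 January – 10 May 1996: 131 days → £84,500 × 0.8% × 131/366 = £241.9563
Laurelwater, 11 May – 31 December 1996: 235 days → £84,500 × 3.25% × 235/366 = £1,763.3026
Total = £2,005.2589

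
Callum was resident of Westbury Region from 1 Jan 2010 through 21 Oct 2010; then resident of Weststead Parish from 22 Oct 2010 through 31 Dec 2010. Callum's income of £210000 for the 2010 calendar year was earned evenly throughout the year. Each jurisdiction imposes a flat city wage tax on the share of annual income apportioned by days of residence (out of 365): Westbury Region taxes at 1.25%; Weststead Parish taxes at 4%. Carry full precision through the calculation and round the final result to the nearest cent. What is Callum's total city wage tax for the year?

Westbury Region, 1 Jan – 21 Oct 2010: 294 days → £210000 × 1.25% × 294/365 = £2114.3836
Weststead Parish, 22 Oct – 31 Dec 2010: 71 days → £210000 × 4% × 71/365 = £1633.9726
Total = £3748.3562

£3748.36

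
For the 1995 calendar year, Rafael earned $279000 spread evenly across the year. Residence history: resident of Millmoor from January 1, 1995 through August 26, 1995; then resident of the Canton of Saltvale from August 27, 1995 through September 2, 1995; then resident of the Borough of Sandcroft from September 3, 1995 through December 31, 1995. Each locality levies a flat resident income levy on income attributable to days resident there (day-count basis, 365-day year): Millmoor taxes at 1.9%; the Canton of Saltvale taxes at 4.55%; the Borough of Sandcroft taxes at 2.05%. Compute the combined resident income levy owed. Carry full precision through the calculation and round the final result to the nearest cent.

$5580.38

Millmoor, January 1 – August 26, 1995: 238 days → $279000 × 1.9% × 238/365 = $3456.5425
The Canton of Saltvale, August 27 – September 2, 1995: 7 days → $279000 × 4.55% × 7/365 = $243.4562
The Borough of Sandcroft, September 3 – December 31, 1995: 120 days → $279000 × 2.05% × 120/365 = $1880.3836
Total = $5580.3822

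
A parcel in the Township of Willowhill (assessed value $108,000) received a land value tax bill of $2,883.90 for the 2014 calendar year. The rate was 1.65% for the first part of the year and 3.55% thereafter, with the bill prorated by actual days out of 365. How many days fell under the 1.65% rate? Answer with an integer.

169 days

Let d = days at the first rate; then 365 − d days at the second rate.
$108,000 × [1.65%·d + 3.55%·(365−d)] / 365 = $2,883.90
Solving gives d = 169, so the new rate took effect on 19 June 2014.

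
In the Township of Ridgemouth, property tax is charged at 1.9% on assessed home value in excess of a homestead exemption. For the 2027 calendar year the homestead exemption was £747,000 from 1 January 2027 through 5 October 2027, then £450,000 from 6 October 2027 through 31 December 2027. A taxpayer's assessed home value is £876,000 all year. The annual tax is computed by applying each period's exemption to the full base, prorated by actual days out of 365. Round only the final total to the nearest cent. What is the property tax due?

£3,796.04

1 January – 5 October 2027: 278 days, exemption £747,000 → (£876,000 − £747,000) × 1.9% × 278/365 = £1,866.7890
6 October – 31 December 2027: 87 days, exemption £450,000 → (£876,000 − £450,000) × 1.9% × 87/365 = £1,929.2548
Total = £3,796.0438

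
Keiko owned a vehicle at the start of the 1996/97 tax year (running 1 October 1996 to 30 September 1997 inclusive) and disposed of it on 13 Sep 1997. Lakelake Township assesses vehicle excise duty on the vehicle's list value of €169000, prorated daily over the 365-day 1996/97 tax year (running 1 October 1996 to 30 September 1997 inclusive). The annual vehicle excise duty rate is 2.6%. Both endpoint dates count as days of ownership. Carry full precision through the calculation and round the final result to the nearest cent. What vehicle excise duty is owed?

€4189.35

Days held (1 Oct 1996 – 13 Sep 1997): 348 out of 365
Tax = €169000 × 2.6% × 348/365 = €4189.3479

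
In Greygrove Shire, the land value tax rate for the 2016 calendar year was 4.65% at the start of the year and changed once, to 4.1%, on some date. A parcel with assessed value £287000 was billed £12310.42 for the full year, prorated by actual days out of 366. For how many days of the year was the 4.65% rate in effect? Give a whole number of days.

Let d = days at the first rate; then 366 − d days at the second rate.
£287000 × [4.65%·d + 4.1%·(366−d)] / 366 = £12310.42
Solving gives d = 126, so the new rate took effect on 6 May 2016.

126 days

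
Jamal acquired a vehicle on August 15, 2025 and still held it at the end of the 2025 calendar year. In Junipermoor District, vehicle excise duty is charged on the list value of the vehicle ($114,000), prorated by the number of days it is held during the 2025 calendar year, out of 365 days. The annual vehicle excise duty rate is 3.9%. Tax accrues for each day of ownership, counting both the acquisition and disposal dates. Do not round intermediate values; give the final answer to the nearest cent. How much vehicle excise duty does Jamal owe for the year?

Days held (August 15 – December 31, 2025): 139 out of 365
Tax = $114,000 × 3.9% × 139/365 = $1,693.1342

$1,693.13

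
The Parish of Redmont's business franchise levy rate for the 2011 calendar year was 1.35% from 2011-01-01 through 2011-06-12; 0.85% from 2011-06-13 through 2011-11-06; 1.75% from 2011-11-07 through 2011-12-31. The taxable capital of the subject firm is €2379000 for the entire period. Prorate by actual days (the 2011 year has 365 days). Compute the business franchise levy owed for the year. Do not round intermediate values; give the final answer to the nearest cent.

2011-01-01 to 2011-06-12: 163 days at 1.35% → €2379000 × 1.35% × 163/365 = €14342.4370
2011-06-13 to 2011-11-06: 147 days at 0.85% → €2379000 × 0.85% × 147/365 = €8144.0014
2011-11-07 to 2011-12-31: 55 days at 1.75% → €2379000 × 1.75% × 55/365 = €6273.3904
Total = €28759.8288

€28759.83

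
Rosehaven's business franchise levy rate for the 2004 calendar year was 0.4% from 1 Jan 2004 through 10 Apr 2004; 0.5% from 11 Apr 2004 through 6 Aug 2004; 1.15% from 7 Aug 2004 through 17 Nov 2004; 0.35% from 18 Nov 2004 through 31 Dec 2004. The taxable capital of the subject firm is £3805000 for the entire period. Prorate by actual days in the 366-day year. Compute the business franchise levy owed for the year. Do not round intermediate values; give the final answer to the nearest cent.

£24249.08

1 Jan – 10 Apr 2004: 101 days at 0.4% → £3805000 × 0.4% × 101/366 = £4200.0546
11 Apr – 6 Aug 2004: 118 days at 0.5% → £3805000 × 0.5% × 118/366 = £6133.7432
7 Aug – 17 Nov 2004: 103 days at 1.15% → £3805000 × 1.15% × 103/366 = £12314.2691
18 Nov – 31 Dec 2004: 44 days at 0.35% → £3805000 × 0.35% × 44/366 = £1601.0109
Total = £24249.0779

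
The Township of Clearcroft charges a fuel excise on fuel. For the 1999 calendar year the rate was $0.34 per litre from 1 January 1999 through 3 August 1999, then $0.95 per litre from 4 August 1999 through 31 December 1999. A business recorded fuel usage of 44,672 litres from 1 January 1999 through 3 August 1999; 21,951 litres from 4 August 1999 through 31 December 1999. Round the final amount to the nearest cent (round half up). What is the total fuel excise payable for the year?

1 January – 3 August 1999: 44,672 litres at $0.34/litre → $15188.48
4 August – 31 December 1999: 21,951 litres at $0.95/litre → $20853.45

$36041.93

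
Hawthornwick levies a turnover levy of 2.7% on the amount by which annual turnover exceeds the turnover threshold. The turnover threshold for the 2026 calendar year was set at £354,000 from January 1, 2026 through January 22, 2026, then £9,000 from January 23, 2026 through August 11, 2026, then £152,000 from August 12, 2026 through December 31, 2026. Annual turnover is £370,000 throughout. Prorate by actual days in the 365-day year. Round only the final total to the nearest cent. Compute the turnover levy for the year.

January 1 – January 22, 2026: 22 days, exemption £354,000 → (£370,000 − £354,000) × 2.7% × 22/365 = £26.0384
January 23 – August 11, 2026: 201 days, exemption £9,000 → (£370,000 − £9,000) × 2.7% × 201/365 = £5,367.5260
August 12 – December 31, 2026: 142 days, exemption £152,000 → (£370,000 − £152,000) × 2.7% × 142/365 = £2,289.8959
Total = £7,683.4603

£7,683.46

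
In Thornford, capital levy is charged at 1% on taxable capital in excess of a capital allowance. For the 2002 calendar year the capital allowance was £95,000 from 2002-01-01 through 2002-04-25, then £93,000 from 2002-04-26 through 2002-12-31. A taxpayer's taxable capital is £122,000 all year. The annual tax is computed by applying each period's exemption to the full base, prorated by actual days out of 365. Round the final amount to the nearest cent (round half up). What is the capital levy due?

£283.70

2002-01-01 to 2002-04-25: 115 days, exemption £95,000 → (£122,000 − £95,000) × 1% × 115/365 = £85.0685
2002-04-26 to 2002-12-31: 250 days, exemption £93,000 → (£122,000 − £93,000) × 1% × 250/365 = £198.6301
Total = £283.6986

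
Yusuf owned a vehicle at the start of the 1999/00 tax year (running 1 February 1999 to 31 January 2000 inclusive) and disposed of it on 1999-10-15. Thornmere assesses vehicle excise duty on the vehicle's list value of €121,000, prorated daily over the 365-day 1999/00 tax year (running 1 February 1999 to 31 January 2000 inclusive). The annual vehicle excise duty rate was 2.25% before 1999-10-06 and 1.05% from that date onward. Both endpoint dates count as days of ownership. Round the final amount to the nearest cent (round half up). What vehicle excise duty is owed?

1999-02-01 to 1999-10-05: 247 days at 2.25% → €121,000 × 2.25% × 247/365 = €1,842.3493
1999-10-06 to 1999-10-15: 10 days at 1.05% → €121,000 × 1.05% × 10/365 = €34.8082
Total = €1,877.1575

€1,877.16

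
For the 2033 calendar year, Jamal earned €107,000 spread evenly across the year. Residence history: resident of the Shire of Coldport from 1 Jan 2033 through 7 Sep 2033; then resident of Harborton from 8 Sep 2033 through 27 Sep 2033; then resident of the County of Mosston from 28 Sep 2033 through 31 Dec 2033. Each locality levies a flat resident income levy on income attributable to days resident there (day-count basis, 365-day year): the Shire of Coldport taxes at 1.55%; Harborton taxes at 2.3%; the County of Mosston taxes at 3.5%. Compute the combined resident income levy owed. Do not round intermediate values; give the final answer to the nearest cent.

€2,245.53

The Shire of Coldport, 1 Jan – 7 Sep 2033: 250 days → €107,000 × 1.55% × 250/365 = €1,135.9589
Harborton, 8 Sep – 27 Sep 2033: 20 days → €107,000 × 2.3% × 20/365 = €134.8493
The County of Mosston, 28 Sep – 31 Dec 2033: 95 days → €107,000 × 3.5% × 95/365 = €974.7260
Total = €2,245.5342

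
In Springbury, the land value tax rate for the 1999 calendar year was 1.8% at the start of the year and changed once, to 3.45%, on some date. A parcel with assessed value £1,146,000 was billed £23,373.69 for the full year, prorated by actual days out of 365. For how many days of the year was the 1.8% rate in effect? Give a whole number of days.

Let d = days at the first rate; then 365 − d days at the second rate.
£1,146,000 × [1.8%·d + 3.45%·(365−d)] / 365 = £23,373.69
Solving gives d = 312, so the new rate took effect on 9 Nov 1999.

312 days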